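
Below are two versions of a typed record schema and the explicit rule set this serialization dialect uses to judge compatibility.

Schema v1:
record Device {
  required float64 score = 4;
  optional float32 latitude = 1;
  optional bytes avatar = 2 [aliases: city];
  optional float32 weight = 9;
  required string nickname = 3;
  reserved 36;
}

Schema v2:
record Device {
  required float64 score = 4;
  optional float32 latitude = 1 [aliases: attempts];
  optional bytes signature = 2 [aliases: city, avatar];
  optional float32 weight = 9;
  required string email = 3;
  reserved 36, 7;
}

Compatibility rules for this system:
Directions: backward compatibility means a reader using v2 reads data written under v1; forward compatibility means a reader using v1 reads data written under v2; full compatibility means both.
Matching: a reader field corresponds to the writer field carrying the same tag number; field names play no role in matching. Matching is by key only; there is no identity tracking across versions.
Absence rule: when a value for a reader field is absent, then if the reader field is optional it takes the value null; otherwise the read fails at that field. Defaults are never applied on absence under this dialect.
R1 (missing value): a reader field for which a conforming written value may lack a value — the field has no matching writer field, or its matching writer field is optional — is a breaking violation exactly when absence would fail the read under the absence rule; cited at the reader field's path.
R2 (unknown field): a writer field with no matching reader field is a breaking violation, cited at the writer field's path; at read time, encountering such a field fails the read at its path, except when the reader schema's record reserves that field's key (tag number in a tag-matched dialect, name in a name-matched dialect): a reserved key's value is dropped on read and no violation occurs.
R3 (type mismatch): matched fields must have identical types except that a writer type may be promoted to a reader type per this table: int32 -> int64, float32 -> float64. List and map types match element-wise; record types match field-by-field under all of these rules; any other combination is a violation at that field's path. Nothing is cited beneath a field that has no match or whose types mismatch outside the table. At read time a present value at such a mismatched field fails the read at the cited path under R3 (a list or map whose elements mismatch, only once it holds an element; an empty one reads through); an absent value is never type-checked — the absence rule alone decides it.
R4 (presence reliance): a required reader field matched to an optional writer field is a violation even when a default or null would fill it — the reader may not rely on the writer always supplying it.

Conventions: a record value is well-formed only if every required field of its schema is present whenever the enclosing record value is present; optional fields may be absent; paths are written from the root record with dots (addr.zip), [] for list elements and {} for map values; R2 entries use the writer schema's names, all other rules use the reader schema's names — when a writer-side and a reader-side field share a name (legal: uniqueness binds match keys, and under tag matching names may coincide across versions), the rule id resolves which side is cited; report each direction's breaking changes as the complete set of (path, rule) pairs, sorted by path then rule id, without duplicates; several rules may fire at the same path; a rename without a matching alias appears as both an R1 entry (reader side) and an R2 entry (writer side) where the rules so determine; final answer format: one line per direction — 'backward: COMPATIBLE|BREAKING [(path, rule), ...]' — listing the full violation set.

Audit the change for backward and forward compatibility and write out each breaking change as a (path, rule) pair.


each type pair in Device: writer, then reader
checking backward for Device: reader v2 against writer v1:
  float64 -> float64, writer required: score aligns to score
  float32 -> float32, writer optional: latitude aligns to latitude
  bytes -> bytes, writer optional: signature aligns to avatar
  float32 -> float32, writer optional: weight aligns to weight
  string -> string, writer required: email aligns to nickname
  => backward verdict for Device: COMPATIBLE, no violations
checking forward for Device: reader v1 against writer v2:
  float64 -> float64, writer required: score aligns to score
  float32 -> float32, writer optional: latitude aligns to latitude
  bytes -> bytes, writer optional: avatar aligns to signature
  float32 -> float32, writer optional: weight aligns to weight
  string -> string, writer required: nickname aligns to email
  => forward verdict for Device: COMPATIBLE, no violations

backward: COMPATIBLE []; forward: COMPATIBLE []


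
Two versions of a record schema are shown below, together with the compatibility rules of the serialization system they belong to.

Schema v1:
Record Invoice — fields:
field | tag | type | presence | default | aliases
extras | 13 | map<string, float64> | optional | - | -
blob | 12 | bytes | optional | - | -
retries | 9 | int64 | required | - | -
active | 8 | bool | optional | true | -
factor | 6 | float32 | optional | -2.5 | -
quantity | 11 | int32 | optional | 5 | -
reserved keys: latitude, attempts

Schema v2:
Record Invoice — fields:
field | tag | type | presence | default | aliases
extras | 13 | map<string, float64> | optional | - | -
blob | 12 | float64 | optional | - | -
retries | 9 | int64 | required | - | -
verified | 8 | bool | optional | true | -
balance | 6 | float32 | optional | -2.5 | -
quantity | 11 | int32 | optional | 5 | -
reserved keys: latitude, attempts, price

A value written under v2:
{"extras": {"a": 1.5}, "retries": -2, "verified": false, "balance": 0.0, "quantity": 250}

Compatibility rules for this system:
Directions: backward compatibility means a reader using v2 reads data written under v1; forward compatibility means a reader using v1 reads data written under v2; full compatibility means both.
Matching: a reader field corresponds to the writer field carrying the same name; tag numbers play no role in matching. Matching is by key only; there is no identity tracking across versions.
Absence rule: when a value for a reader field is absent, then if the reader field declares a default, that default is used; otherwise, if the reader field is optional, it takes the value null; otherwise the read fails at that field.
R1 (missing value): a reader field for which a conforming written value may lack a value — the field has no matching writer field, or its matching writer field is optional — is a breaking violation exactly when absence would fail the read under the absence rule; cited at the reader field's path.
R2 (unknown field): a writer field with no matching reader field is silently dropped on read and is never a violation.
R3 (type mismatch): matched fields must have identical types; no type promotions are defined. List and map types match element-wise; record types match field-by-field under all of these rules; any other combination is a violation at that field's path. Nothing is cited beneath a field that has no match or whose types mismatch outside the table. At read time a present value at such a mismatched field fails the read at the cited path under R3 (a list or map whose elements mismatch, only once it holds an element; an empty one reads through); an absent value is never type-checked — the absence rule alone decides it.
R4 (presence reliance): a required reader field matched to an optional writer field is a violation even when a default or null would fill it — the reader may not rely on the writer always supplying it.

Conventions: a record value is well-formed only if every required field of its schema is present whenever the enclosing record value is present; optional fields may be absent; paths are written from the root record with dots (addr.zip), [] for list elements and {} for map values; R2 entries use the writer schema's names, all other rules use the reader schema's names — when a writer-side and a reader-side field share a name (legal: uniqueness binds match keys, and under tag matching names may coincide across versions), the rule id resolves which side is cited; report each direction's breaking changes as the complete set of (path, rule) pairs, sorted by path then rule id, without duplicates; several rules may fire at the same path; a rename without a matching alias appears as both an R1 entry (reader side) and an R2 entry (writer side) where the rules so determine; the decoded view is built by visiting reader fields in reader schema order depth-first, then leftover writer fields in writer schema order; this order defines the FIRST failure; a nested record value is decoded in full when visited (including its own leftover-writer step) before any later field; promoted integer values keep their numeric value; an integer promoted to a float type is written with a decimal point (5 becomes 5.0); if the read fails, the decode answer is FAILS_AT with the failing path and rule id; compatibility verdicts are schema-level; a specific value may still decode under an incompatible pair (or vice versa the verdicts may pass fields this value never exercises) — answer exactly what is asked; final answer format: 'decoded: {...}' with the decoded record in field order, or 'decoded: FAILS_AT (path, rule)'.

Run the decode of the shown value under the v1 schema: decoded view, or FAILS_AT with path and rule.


in Invoice below, arrows point writer -> reader
decoding the Invoice value with the v1 reader:
  extras := {"a": 1.5}
  blob := null (missing; optional => null)
  retries := -2
  active := true (missing; default applied)
  factor := -2.5 (missing; default applied)
  quantity := 250
  writer verified: no reader field; dropped
  writer balance: no reader field; dropped
  => decoded: {"extras": {"a": 1.5}, "blob": null, "retries": -2, "active": true, "factor": -2.5, "quantity": 250}
ruling out the remaining Invoice differences:
  field blob in record Invoice: type bytes changed to float64 -> changes Invoice's schema-level verdicts only — the decode of this value is the same

decoded: {"extras": {"a": 1.5}, "blob": null, "retries": -2, "active": true, "factor": -2.5, "quantity": 250}


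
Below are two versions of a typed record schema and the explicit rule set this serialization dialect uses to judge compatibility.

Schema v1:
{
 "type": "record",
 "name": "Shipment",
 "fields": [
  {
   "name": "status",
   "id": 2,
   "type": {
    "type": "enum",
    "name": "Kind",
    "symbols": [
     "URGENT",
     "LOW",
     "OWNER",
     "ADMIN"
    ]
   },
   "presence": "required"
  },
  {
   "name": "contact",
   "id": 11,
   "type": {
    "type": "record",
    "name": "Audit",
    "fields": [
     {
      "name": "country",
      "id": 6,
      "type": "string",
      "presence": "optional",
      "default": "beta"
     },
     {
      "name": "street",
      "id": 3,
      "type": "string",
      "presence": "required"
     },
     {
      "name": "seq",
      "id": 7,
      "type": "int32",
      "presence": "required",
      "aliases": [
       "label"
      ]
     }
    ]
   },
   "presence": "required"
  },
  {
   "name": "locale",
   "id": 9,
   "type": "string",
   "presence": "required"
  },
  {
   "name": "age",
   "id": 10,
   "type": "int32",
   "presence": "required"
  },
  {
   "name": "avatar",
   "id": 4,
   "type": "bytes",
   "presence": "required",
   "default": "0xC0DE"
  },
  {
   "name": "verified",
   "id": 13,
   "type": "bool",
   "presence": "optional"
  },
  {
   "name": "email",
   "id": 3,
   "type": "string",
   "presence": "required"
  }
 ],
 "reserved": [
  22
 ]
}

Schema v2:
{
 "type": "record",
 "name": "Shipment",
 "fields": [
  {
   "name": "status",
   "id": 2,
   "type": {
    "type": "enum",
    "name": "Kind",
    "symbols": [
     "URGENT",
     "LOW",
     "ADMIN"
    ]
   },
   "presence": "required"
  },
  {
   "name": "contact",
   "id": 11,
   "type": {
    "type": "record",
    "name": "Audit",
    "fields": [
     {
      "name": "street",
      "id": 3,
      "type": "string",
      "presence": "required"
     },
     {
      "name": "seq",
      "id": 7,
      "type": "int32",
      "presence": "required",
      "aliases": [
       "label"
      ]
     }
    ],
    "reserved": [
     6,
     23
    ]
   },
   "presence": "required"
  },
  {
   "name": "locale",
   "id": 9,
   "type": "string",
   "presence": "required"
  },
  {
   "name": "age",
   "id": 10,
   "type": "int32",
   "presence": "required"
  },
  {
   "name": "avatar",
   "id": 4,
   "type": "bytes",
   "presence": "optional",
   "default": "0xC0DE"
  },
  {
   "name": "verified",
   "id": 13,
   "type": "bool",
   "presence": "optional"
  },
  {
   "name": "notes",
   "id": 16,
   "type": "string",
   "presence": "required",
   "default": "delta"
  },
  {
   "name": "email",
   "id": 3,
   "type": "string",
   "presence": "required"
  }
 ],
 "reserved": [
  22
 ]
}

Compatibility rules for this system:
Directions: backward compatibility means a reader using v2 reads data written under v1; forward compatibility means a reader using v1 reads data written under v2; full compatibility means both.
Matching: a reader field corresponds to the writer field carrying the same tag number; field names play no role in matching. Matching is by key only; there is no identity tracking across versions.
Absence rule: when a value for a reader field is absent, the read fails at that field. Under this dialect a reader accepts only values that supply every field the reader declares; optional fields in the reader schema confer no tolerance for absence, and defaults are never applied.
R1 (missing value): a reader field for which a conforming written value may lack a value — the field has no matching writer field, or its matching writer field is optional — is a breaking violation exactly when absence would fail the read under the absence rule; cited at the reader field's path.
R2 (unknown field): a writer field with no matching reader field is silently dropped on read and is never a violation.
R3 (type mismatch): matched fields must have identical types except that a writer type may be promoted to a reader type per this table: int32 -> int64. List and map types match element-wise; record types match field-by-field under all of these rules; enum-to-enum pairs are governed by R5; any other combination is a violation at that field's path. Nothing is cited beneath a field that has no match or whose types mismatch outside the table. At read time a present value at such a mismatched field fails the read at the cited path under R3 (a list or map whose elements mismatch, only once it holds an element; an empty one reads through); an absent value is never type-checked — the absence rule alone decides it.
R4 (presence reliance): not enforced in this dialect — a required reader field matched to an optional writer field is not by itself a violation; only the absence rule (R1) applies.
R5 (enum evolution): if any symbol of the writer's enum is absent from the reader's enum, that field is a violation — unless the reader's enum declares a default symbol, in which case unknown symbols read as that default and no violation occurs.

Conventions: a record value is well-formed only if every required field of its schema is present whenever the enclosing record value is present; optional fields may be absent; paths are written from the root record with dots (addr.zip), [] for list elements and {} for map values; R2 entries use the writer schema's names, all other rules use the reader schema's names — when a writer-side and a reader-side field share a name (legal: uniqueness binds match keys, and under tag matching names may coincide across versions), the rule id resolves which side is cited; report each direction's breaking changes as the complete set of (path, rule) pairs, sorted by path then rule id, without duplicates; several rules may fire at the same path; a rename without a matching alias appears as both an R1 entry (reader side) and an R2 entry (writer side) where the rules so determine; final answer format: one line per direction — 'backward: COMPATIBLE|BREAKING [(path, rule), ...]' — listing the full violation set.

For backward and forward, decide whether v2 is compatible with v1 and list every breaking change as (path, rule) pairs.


in Shipment below, arrows point writer -> reader
backward on Shipment — v2 reading data written by v1:
  status: Kind -> Kind, writer required; from status
  contact: Audit -> Audit, writer required; from contact
  locale: string -> string, writer required; from locale
  age: int32 -> int32, writer required; from age
  avatar: bytes -> bytes, writer required; from avatar
  verified: bool -> bool, writer optional; from verified
  notes has no writer counterpart
  email: string -> string, writer required; from email
  contact.street: string -> string, writer required; from contact.street
  contact.seq: int32 -> int32, writer required; from contact.seq
  writer field contact.country has no reader counterpart
  R1 fires at notes
  R5 fires at status
  R1 fires at verified
  => backward verdict for Shipment: BREAKING, 3 violation(s)
forward on Shipment — v1 reading data written by v2:
  status: Kind -> Kind, writer required; from status
  contact: Audit -> Audit, writer required; from contact
  locale: string -> string, writer required; from locale
  age: int32 -> int32, writer required; from age
  avatar: bytes -> bytes, writer optional; from avatar
  verified: bool -> bool, writer optional; from verified
  email: string -> string, writer required; from email
  writer field notes has no reader counterpart
  contact.country has no writer counterpart
  contact.street: string -> string, writer required; from contact.street
  contact.seq: int32 -> int32, writer required; from contact.seq
  R1 fires at avatar
  R1 fires at contact.country
  R1 fires at verified
  => forward verdict for Shipment: BREAKING, 3 violation(s)

backward: BREAKING [(notes, R1), (status, R5), (verified, R1)]; forward: BREAKING [(avatar, R1), (contact.country, R1), (verified, R1)]


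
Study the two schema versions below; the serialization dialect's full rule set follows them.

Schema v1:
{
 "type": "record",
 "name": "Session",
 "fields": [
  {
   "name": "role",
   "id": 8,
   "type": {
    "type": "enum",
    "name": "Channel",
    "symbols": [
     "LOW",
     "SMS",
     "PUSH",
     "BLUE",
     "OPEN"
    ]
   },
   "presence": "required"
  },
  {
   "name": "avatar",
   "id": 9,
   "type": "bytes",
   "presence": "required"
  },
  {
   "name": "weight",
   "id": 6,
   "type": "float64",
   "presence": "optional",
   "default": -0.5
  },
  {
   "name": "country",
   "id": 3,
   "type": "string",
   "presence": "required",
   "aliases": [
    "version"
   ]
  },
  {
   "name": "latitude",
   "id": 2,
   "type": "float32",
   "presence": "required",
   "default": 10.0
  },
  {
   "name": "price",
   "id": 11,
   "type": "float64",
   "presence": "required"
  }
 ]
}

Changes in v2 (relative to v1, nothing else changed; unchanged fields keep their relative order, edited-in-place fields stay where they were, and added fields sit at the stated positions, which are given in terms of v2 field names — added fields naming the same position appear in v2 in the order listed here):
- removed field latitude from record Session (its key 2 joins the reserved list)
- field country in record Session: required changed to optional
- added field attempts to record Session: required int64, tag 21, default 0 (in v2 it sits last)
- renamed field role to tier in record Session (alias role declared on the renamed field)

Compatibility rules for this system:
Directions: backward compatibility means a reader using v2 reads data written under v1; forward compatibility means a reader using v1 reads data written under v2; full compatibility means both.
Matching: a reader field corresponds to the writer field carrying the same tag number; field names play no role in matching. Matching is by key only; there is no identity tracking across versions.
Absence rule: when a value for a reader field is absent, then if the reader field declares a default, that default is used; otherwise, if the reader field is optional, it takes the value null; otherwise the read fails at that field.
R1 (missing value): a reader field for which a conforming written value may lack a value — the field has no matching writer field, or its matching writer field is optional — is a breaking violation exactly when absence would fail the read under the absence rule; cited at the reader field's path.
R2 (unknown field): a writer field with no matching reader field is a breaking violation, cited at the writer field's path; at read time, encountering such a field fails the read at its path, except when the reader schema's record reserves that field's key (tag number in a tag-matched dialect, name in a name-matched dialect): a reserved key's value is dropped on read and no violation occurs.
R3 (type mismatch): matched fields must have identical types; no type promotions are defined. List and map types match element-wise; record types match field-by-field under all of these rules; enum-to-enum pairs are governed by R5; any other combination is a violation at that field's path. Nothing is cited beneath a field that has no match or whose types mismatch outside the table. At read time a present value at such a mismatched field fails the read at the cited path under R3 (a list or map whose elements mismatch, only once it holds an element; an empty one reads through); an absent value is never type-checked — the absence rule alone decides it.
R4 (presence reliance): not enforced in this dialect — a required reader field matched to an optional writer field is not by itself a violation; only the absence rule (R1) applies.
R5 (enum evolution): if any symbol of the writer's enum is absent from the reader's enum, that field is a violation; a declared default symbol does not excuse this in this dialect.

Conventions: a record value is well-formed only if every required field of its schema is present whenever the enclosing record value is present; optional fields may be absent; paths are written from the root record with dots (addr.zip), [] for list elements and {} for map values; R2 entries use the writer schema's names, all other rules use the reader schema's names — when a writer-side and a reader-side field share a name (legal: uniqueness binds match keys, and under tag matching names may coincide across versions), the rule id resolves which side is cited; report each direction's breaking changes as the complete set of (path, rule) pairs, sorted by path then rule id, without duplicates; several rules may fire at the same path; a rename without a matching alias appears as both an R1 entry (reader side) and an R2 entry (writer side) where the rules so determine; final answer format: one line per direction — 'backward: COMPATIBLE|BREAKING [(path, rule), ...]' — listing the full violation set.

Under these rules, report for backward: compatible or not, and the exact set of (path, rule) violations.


the writer's type comes first in each Session pair
checking backward for Session: reader v2 against writer v1:
  writer required, Channel -> Channel: reader tier maps from writer role
  writer required, bytes -> bytes: reader avatar maps from writer avatar
  writer optional, float64 -> float64: reader weight maps from writer weight
  writer required, string -> string: reader country maps from writer country
  writer required, float64 -> float64: reader price maps from writer price
  no writer field matches reader attempts
  writer latitude: unknown to reader
  => backward: COMPATIBLE
diffs on Session not affecting the asked answer:
  removed field latitude from record Session (its key 2 joins the reserved list) -> fires no rule on Session, leaving the asked answer as it is
  field country in record Session: required changed to optional -> matters only for Session's forward compatibility — outside the asked direction
  added field attempts to record Session: required int64, tag 21, default 0 (in v2 it sits last) -> matters only for Session's forward compatibility — outside the asked direction
  renamed field role to tier in record Session (alias role declared on the renamed field) -> fires no rule on Session, leaving the asked answer as it is

backward: COMPATIBLE []


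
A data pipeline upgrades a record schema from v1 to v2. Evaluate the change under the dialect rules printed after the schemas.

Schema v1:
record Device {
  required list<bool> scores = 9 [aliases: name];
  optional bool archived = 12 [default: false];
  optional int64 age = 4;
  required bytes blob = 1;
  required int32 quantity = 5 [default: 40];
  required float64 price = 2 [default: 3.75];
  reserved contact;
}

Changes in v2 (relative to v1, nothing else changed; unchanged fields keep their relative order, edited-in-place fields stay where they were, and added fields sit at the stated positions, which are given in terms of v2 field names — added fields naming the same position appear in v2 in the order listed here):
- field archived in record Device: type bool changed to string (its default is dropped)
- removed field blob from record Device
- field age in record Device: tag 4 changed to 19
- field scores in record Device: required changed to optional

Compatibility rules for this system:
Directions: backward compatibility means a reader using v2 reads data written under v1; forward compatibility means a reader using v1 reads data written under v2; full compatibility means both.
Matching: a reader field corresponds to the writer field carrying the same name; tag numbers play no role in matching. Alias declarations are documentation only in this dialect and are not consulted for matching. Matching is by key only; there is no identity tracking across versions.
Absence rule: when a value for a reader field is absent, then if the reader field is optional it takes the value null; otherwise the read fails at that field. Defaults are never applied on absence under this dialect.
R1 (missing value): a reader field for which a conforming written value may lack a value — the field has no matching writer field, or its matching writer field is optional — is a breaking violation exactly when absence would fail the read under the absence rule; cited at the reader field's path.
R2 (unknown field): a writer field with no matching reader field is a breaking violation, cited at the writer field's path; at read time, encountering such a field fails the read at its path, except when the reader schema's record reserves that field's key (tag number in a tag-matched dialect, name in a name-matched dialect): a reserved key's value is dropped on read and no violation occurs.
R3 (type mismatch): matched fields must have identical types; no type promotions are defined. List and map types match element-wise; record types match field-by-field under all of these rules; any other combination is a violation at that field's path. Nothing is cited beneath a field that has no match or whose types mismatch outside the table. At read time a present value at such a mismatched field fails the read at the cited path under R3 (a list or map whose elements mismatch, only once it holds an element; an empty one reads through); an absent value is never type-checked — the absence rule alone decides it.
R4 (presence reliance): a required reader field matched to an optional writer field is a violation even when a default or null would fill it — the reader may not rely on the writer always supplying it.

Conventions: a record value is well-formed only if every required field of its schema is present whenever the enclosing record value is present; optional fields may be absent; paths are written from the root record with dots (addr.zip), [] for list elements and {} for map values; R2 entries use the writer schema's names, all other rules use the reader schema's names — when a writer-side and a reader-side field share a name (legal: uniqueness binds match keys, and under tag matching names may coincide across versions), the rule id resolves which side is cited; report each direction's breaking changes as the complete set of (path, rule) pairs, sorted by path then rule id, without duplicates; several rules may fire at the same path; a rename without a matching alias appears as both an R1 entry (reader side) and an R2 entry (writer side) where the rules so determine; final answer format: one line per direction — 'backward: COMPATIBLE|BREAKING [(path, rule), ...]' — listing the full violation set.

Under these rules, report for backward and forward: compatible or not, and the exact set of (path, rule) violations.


backward: BREAKING [(archived, R3), (blob, R2)]; forward: BREAKING [(archived, R3), (blob, R1), (scores, R1), (scores, R4)]

each type pair in Device: writer, then reader
checking backward for Device: reader v2 against writer v1:
  writer required, list<bool> -> list<bool>: reader scores maps from writer scores
  writer optional, bool -> string: reader archived maps from writer archived
  writer optional, int64 -> int64: reader age maps from writer age
  writer required, int32 -> int32: reader quantity maps from writer quantity
  writer required, float64 -> float64: reader price maps from writer price
  writer blob: unknown to reader
  rule R3 violated at archived
  rule R2 violated at blob
  => backward: BREAKING (2)
checking forward for Device: reader v1 against writer v2:
  writer optional, list<bool> -> list<bool>: reader scores maps from writer scores
  writer optional, string -> bool: reader archived maps from writer archived
  writer optional, int64 -> int64: reader age maps from writer age
  blob: no writer-side match
  writer required, int32 -> int32: reader quantity maps from writer quantity
  writer required, float64 -> float64: reader price maps from writer price
  rule R3 violated at archived
  rule R1 violated at blob
  rule R1 violated at scores
  rule R4 violated at scores
  => forward: BREAKING (4)


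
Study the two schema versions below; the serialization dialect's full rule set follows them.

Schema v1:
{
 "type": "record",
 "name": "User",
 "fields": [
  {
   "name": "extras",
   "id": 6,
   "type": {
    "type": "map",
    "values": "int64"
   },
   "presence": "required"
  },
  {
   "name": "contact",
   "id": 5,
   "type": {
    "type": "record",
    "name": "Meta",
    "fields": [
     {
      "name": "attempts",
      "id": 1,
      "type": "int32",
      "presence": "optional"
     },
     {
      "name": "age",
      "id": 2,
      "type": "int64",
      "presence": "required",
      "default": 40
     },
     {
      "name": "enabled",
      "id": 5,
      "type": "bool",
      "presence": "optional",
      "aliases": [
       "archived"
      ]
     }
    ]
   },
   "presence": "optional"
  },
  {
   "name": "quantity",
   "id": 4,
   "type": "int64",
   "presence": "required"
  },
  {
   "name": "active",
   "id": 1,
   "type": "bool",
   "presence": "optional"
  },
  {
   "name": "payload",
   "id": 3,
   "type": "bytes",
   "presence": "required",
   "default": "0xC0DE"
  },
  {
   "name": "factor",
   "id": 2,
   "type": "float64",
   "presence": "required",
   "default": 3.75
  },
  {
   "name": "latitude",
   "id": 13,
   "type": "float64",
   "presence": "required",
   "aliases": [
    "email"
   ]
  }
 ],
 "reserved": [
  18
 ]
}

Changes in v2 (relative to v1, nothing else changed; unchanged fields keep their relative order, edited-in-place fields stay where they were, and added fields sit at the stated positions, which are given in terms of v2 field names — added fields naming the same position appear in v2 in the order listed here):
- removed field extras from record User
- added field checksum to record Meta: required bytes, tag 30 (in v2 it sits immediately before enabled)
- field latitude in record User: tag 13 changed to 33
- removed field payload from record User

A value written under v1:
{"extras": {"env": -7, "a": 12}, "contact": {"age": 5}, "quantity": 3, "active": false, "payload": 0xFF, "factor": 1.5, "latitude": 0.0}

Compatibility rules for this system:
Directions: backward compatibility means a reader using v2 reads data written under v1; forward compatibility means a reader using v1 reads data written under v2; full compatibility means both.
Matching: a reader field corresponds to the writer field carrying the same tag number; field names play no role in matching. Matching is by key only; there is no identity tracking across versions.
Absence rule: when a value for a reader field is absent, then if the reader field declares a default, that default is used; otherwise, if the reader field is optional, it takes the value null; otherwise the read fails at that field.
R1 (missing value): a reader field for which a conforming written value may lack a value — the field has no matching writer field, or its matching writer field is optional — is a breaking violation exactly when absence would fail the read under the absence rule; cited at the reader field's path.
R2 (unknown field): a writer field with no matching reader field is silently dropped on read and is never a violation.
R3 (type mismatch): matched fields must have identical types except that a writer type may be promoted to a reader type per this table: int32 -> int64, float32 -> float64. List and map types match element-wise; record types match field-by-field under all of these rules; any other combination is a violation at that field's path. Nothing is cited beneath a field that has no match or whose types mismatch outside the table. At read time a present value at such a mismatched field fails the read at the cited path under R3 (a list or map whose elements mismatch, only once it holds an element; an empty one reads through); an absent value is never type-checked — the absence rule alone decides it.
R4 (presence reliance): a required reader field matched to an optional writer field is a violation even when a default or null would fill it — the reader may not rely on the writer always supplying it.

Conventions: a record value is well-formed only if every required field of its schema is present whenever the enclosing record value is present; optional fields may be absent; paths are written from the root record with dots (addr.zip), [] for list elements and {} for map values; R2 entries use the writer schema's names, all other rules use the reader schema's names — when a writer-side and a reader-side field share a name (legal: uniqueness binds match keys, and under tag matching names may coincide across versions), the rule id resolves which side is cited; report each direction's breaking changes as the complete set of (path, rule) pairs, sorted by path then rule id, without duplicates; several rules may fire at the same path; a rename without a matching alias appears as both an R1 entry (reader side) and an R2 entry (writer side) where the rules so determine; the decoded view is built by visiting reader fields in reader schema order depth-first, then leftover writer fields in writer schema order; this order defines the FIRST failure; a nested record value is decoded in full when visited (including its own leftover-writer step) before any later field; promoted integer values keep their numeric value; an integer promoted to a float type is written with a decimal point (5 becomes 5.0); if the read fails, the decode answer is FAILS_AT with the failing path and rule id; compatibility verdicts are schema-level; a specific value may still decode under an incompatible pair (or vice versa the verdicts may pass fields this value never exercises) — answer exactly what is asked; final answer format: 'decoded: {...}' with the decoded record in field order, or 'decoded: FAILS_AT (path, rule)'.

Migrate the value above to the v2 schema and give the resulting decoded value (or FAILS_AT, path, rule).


decoded: FAILS_AT (contact.checksum, R1)

each type pair in User: writer, then reader
decode walk for User under reader schema v2:
  contact.attempts := null (absent, optional -> null)
  contact.age := 5
  read fails at contact.checksum under R1 (no fill)
  => FAILS_AT (contact.checksum, R1)
diffs on User not affecting the asked answer:
  removed field extras from record User -> a verdict-level change on User — the shown value reads the same
  field latitude in record User: tag 13 changed to 33 -> a verdict-level change on User — the shown value reads the same
  removed field payload from record User -> fires no rule on User under this dialect and leaves the result unchanged


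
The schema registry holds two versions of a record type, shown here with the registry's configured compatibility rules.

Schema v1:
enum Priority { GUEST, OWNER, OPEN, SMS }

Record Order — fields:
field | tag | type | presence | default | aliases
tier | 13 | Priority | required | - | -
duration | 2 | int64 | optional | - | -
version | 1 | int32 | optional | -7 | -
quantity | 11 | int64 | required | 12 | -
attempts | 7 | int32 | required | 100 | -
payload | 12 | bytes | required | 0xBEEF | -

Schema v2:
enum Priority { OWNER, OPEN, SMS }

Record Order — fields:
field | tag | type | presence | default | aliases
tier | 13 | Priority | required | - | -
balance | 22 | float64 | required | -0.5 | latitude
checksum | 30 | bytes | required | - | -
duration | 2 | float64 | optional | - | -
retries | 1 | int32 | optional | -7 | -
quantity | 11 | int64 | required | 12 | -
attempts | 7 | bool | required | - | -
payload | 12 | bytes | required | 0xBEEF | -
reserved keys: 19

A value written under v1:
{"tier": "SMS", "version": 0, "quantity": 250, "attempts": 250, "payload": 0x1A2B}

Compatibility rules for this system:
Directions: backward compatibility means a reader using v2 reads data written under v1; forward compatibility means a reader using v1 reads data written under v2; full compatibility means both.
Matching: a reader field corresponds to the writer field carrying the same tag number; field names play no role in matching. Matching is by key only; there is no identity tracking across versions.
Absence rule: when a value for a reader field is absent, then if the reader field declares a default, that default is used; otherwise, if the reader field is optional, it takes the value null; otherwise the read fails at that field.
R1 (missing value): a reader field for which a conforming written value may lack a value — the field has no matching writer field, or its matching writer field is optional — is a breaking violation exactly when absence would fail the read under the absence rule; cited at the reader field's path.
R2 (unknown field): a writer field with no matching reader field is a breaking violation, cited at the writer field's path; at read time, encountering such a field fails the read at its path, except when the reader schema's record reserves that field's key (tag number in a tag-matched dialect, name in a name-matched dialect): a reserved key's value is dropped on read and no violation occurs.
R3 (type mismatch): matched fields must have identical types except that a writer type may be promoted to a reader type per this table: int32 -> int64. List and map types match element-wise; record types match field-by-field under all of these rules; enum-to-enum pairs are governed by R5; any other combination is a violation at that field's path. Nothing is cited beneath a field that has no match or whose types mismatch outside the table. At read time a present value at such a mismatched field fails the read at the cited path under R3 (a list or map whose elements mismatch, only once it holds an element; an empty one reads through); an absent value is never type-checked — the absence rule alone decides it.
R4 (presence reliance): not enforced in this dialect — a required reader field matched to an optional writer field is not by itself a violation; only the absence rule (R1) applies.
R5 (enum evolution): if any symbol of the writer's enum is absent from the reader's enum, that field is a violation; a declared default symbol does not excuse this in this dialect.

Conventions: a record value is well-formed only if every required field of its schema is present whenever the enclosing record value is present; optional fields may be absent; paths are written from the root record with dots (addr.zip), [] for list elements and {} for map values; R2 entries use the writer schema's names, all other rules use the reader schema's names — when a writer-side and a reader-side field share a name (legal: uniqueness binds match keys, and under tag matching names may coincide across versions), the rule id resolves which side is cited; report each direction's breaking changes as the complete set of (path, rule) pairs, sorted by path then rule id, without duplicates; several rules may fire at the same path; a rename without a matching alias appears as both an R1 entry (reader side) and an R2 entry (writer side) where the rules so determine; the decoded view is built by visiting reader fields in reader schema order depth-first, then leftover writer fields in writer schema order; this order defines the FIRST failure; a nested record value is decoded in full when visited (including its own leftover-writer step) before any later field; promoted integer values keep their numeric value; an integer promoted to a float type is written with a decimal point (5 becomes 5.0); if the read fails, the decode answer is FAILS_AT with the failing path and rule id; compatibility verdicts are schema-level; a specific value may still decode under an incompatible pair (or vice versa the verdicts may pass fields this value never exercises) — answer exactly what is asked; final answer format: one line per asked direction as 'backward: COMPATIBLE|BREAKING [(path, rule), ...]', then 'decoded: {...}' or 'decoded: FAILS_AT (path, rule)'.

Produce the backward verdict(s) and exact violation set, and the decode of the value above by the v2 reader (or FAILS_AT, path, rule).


backward: BREAKING [(attempts, R3), (checksum, R1), (duration, R3), (tier, R5)]; decoded: FAILS_AT (checksum, R1)

arrows below run writer -> reader for Order
backward pass over Order, reader schema v2, writer schema v1:
  Priority -> Priority, writer required: tier aligns to tier
  no writer field matches reader balance
  no writer field matches reader checksum
  int64 -> float64, writer optional: duration aligns to duration
  int32 -> int32, writer optional: retries aligns to version
  int64 -> int64, writer required: quantity aligns to quantity
  int32 -> bool, writer required: attempts aligns to attempts
  bytes -> bytes, writer required: payload aligns to payload
  rule R3 violated at attempts
  rule R1 violated at checksum
  rule R3 violated at duration
  rule R5 violated at tier
  => backward verdict for Order: BREAKING, 4 violation(s)
decode walk for Order under reader schema v2:
  tier := "SMS"
  balance := -0.5 (no value, default fills)
  read fails at checksum under R1 (no fill)
  => FAILS_AT (checksum, R1)
remaining Order differences; none change what is asked:
  added field balance to record Order: required float64, tag 22, default -0.5 (in v2 it sits immediately before duration) -> affects forward compatibility only, which is not asked
  renamed field version to retries in record Order -> fires no rule on Order, leaving the asked answer as it is
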